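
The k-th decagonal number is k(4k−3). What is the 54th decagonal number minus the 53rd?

425

Consecutive decagonal numbers differ by 8n − 7: here 8·54 − 7 = 425.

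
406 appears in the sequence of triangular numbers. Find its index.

28

Set n(n+1)/2 = 406, giving n² + n − 812 = 0.
The discriminant is 1 + 8·406 = 3249, and √3249 = 57.
So n = (-1 + 57) / 2 = 56/2 = 28.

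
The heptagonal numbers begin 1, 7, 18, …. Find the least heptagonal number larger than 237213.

Solve n(5n−3)/2 > 237213 for integer n.
The largest n with value ≤ 237213 is 308 (since 236698 ≤ 237213 < 238239), so the first above is n = 309, value 238239.

238239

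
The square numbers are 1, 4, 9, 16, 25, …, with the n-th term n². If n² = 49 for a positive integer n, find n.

We need n² = 49, so n = √49 = 7.

7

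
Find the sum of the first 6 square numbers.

91

Σ_{i=1}^{6} i² = 6·7·13/6 = 91.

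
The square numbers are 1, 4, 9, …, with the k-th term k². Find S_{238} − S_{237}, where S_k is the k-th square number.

475

n² − (n−1)² = 2n − 1, so 238² − 237² = 2·238 − 1 = 475.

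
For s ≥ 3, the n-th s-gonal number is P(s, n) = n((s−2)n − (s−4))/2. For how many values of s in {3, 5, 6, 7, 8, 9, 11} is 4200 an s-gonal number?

s = 3: P(3, 91) = 4186 and P(3, 92) = 4278; 4200 is not s-gonal.
s = 5: P(5, 53) = 4187 and P(5, 54) = 4347; 4200 is not s-gonal.
s = 6: P(6, 46) = 4186 and P(6, 47) = 4371; 4200 is not s-gonal.
s = 7: P(7, 41) = 4141 and P(7, 42) = 4347; 4200 is not s-gonal.
s = 8: P(8, 37) = 4033 and P(8, 38) = 4256; 4200 is not s-gonal.
s = 9: P(9, 35) = 4200. ✓
s = 11: P(11, 30) = 3945 and P(11, 31) = 4216; 4200 is not s-gonal.
Hits: s ∈ {9} → 1.

1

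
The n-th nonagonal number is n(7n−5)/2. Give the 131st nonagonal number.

59736

The 131st nonagonal number is n(7n−5)/2 with n = 131.
131·(7·131 − 5)/2 = 131·912/2 = 131·456 = 59736.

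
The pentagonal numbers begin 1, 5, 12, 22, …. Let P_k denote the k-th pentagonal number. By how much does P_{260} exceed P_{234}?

260·(3·260 − 1)/2 = 101270 and 234·(3·234 − 1)/2 = 82017.
Difference: 101270 − 82017 = 19253.

19253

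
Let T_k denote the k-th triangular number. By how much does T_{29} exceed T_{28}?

Consecutive triangular numbers differ by n: T_{29} − T_{28} = 29.

29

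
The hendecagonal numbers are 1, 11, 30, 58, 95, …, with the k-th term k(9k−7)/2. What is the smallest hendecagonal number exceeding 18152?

Solve n(9n−7)/2 > 18152 for integer n.
The largest n with value ≤ 18152 is 63 (since 17640 ≤ 18152 < 18208), so the first above is n = 64, value 18208.

18208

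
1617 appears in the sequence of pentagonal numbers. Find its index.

33

Set n(3n−1)/2 = 1617, giving 3n² − n − 3234 = 0.
The discriminant is 1 + 24·1617 = 38809, and √38809 = 197.
So n = (1 + 197) / 6 = 198/6 = 33.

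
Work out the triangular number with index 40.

40·41/2 = 1640/2 = 820.

820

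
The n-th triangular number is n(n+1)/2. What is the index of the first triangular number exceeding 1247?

Solve n(n+1)/2 > 1247 for integer n.
The largest n with value ≤ 1247 is 49 (since 1225 ≤ 1247 < 1275), so the first above is n = 50, value 1275.

50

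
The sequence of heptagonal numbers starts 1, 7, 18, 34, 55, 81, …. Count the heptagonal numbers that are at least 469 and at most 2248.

The n-th heptagonal number is n(5n−3)/2.
Smallest index with value ≥ 469: n = 14 (giving 469).
Largest index with value ≤ 2248: n = 30 (giving 2205).
Indices 14 through 30: 17 terms.

17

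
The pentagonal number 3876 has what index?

51

Set n(3n−1)/2 = 3876, giving 3n² − n − 7752 = 0.
The discriminant is 1 + 24·3876 = 93025, and √93025 = 305.
So n = (1 + 305) / 6 = 306/6 = 51.
Check: 51·(3·51 − 1)/2 = 3876. ✓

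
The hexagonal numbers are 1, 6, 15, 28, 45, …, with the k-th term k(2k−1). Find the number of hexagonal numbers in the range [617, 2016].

The n-th hexagonal number is n(2n−1).
Smallest index with value ≥ 617: n = 18 (giving 630).
Largest index with value ≤ 2016: n = 32 (giving 2016).
Indices 18 through 32: 15 terms.

15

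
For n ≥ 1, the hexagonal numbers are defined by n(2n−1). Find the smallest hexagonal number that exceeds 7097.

Solve n(2n−1) > 7097 for integer n.
The largest n with value ≤ 7097 is 59 (since 6903 ≤ 7097 < 7140), so the first above is n = 60, value 7140.

7140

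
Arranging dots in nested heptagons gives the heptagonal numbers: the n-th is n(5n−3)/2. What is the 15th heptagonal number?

15·(5·15 − 3)/2 = 15·72/2 = 15·36 = 540.

540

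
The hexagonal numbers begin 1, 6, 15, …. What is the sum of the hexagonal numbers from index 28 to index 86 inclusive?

Σ i(2i−1) = 2Σi² − Σi over i = 28..86.
Σi = 3741 − 378 = 3363 and Σi² = 215731 − 6930 = 208801.
2·208801 − 1·3363 = 414239.

414239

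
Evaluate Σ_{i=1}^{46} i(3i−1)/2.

Σ i(3i−1)/2 = (3Σi² − Σi) / 2 over i = 1..46.
Σi = 1081 and Σi² = 33511.
(3·33511 − 1·1081) / 2 = 99452/2 = 49726.

49726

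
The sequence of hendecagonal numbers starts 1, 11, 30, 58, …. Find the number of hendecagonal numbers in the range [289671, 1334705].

The n-th hendecagonal number is n(9n−7)/2.
Smallest index with value ≥ 289671: n = 255 (giving 291720).
Largest index with value ≤ 1334705: n = 545 (giving 1334705).
Indices 255 through 545: 291 terms.

291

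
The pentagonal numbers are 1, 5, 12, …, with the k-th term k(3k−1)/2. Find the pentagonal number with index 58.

5017

The 58th pentagonal number is n(3n−1)/2 with n = 58.
58·(3·58 − 1)/2 = 58·173/2 = 5017.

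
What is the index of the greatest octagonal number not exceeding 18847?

Solve n(3n−2) ≤ 18847 for integer n.
n = 79 gives 18565 ≤ 18847, while n = 80 gives 19040 > 18847; so the answer is index 79.

79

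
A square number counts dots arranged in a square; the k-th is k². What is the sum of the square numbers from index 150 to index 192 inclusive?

Σ_{i=150}^{192} i² = 2377760 − 1113775 = 1263985.

1263985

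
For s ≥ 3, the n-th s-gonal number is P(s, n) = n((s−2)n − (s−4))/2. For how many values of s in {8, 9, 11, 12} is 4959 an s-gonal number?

s = 8: P(8, 40) = 4720 and P(8, 41) = 4961; 4959 is not s-gonal.
s = 9: P(9, 38) = 4959. ✓
s = 11: P(11, 33) = 4785 and P(11, 34) = 5083; 4959 is not s-gonal.
s = 12: P(12, 31) = 4681 and P(12, 32) = 4992; 4959 is not s-gonal.
Hits: s ∈ {9} → 1.

1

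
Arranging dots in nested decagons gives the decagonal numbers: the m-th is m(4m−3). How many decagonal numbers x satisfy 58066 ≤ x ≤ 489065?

230

The n-th decagonal number is n(4n−3).
Smallest index with value ≥ 58066: n = 121 (giving 58201).
Largest index with value ≤ 489065: n = 350 (giving 488950).
Indices 121 through 350: 230 terms.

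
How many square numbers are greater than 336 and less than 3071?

37

The n-th square number is n².
Smallest index with value > 336: n = 19 (giving 361).
Largest index with value < 3071: n = 55 (giving 3025).
Indices 19 through 55: 37 terms.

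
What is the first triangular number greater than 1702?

1711

Solve n(n+1)/2 > 1702 for integer n.
The largest n with value ≤ 1702 is 57 (since 1653 ≤ 1702 < 1711), so the first above is n = 58, value 1711.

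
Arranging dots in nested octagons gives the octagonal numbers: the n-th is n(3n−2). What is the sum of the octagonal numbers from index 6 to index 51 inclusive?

133791

Σ i(3i−2) = 3Σi² − 2Σi over i = 6..51.
Σi = 1326 − 15 = 1311 and Σi² = 45526 − 55 = 45471.
3·45471 − 2·1311 = 133791.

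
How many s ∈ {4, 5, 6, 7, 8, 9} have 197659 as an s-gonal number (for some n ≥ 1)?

s = 4: P(4, 444) = 197136 and P(4, 445) = 198025; 197659 is not s-gonal.
s = 5: P(5, 363) = 197472 and P(5, 364) = 198562; 197659 is not s-gonal.
s = 6: P(6, 314) = 196878 and P(6, 315) = 198135; 197659 is not s-gonal.
s = 7: P(7, 281) = 196981 and P(7, 282) = 198387; 197659 is not s-gonal.
s = 8: P(8, 257) = 197633 and P(8, 258) = 199176; 197659 is not s-gonal.
s = 9: P(9, 238) = 197659. ✓
Hits: s ∈ {9} → 1.

1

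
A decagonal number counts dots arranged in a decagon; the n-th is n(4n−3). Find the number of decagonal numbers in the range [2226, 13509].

The n-th decagonal number is n(4n−3).
Smallest index with value ≥ 2226: n = 24 (giving 2232).
Largest index with value ≤ 13509: n = 58 (giving 13282).
Indices 24 through 58: 35 terms.

35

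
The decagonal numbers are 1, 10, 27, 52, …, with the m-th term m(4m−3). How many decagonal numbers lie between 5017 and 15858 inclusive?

28

The n-th decagonal number is n(4n−3).
Smallest index with value ≥ 5017: n = 36 (giving 5076).
Largest index with value ≤ 15858: n = 63 (giving 15687).
Indices 36 through 63: 28 terms.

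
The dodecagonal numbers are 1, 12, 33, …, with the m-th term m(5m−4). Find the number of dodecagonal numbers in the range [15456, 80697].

72

The n-th dodecagonal number is n(5n−4).
Smallest index with value ≥ 15456: n = 56 (giving 15456).
Largest index with value ≤ 80697: n = 127 (giving 80137).
Indices 56 through 127: 72 terms.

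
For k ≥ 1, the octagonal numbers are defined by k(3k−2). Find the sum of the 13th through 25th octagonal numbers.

14131

Σ i(3i−2) = 3Σi² − 2Σi over i = 13..25.
Σi = 325 − 78 = 247 and Σi² = 5525 − 650 = 4875.
3·4875 − 2·247 = 14131.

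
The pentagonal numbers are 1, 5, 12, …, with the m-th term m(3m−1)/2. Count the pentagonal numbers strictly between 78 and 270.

The n-th pentagonal number is n(3n−1)/2.
Smallest index with value > 78: n = 8 (giving 92).
Largest index with value < 270: n = 13 (giving 247).
Indices 8 through 13: 6 terms.

6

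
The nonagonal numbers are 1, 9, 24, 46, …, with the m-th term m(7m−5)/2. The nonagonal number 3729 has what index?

Set n(7n−5)/2 = 3729, giving 7n² − 5n − 7458 = 0.
The discriminant is 25 + 56·3729 = 208849, and √208849 = 457.
So n = (5 + 457) / 14 = 462/14 = 33.

33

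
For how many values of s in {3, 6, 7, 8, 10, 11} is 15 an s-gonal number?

2

s = 3: P(3, 5) = 15. ✓
s = 6: P(6, 3) = 15. ✓
s = 7: P(7, 2) = 7 and P(7, 3) = 18; 15 is not s-gonal.
s = 8: P(8, 2) = 8 and P(8, 3) = 21; 15 is not s-gonal.
s = 10: P(10, 2) = 10 and P(10, 3) = 27; 15 is not s-gonal.
s = 11: P(11, 2) = 11 and P(11, 3) = 30; 15 is not s-gonal.
Hits: s ∈ {3, 6} → 2.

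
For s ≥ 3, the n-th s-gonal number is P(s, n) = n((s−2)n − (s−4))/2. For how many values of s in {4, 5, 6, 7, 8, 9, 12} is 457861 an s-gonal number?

s = 4: P(4, 676) = 456976 and P(4, 677) = 458329; 457861 is not s-gonal.
s = 5: P(5, 552) = 456780 and P(5, 553) = 458437; 457861 is not s-gonal.
s = 6: P(6, 478) = 456490 and P(6, 479) = 458403; 457861 is not s-gonal.
s = 7: P(7, 428) = 457318 and P(7, 429) = 459459; 457861 is not s-gonal.
s = 8: P(8, 391) = 457861. ✓
s = 9: P(9, 362) = 457749 and P(9, 363) = 460284; 457861 is not s-gonal.
s = 12: P(12, 303) = 457833 and P(12, 304) = 460864; 457861 is not s-gonal.
Hits: s ∈ {8} → 1.

1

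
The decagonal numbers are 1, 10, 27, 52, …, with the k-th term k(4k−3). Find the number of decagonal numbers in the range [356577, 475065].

The n-th decagonal number is n(4n−3).
Smallest index with value ≥ 356577: n = 299 (giving 356707).
Largest index with value ≤ 475065: n = 345 (giving 475065).
Indices 299 through 345: 47 terms.

47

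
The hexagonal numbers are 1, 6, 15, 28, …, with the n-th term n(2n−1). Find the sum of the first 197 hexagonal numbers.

5116287

Σ i(2i−1) = 2Σi² − Σi over i = 1..197.
Σi = 19503 and Σi² = 2567895.
2·2567895 − 1·19503 = 5116287.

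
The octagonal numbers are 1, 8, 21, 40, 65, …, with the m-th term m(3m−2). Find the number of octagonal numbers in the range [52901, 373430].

220

The n-th octagonal number is n(3n−2).
Smallest index with value ≥ 52901: n = 134 (giving 53600).
Largest index with value ≤ 373430: n = 353 (giving 373121).
Indices 134 through 353: 220 terms.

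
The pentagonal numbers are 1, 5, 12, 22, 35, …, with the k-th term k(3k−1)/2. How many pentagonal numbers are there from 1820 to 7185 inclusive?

The n-th pentagonal number is n(3n−1)/2.
Smallest index with value ≥ 1820: n = 35 (giving 1820).
Largest index with value ≤ 7185: n = 69 (giving 7107).
Indices 35 through 69: 35 terms.

35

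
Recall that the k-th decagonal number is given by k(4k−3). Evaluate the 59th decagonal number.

13747

The 59th decagonal number is n(4n−3) with n = 59.
59·(4·59 − 3) = 59·233 = 13747.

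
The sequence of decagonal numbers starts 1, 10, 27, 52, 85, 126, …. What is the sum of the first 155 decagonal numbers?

Σ i(4i−3) = 4Σi² − 3Σi over i = 1..155.
Σi = 12090 and Σi² = 1253330.
4·1253330 − 3·12090 = 4977050.

4977050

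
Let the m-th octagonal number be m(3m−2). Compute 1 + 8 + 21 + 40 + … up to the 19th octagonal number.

Σ i(3i−2) = 3Σi² − 2Σi over i = 1..19.
Σi = 190 and Σi² = 2470.
3·2470 − 2·190 = 7030.

7030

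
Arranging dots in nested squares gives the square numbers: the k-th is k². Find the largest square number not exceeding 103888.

103684

Solve n² ≤ 103888 for integer n.
n = 322 gives 103684 ≤ 103888, while n = 323 gives 104329 > 103888; so the answer is 103684.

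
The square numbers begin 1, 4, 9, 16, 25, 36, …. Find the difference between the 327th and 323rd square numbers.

327² = 106929 and 323² = 104329.
Difference: 106929 − 104329 = 2600.

2600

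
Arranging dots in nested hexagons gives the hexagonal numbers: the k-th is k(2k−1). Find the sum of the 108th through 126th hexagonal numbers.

Σ i(2i−1) = 2Σi² − Σi over i = 108..126.
Σi = 8001 − 5778 = 2223 and Σi² = 674751 − 414090 = 260661.
2·260661 − 1·2223 = 519099.

519099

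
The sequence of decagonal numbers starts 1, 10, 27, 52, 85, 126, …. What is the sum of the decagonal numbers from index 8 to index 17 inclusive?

Σ i(4i−3) = 4Σi² − 3Σi over i = 8..17.
Σi = 153 − 28 = 125 and Σi² = 1785 − 140 = 1645.
4·1645 − 3·125 = 6205.

6205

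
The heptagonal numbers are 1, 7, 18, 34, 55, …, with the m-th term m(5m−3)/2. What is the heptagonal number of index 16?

616

The 16th heptagonal number is n(5n−3)/2 with n = 16.
16·(5·16 − 3)/2 = 16·77/2 = 616.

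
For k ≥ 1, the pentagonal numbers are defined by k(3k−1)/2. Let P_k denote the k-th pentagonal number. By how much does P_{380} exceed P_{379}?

Consecutive pentagonal numbers differ by 3n − 2: here 3·380 − 2 = 1138.

1138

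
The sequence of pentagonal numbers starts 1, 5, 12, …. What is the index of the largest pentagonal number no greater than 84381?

237

Solve n(3n−1)/2 ≤ 84381 for integer n.
n = 237 gives 84135 ≤ 84381, while n = 238 gives 84847 > 84381; so the answer is index 237.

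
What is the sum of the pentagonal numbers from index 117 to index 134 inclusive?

Σ i(3i−1)/2 = (3Σi² − Σi) / 2 over i = 117..134.
Σi = 9045 − 6786 = 2259 and Σi² = 811035 − 527046 = 283989.
(3·283989 − 1·2259) / 2 = 849708/2 = 424854.

424854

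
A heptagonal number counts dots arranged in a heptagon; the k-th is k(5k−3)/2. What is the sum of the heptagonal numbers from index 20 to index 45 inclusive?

71045

Σ i(5i−3)/2 = (5Σi² − 3Σi) / 2 over i = 20..45.
Σi = 1035 − 190 = 845 and Σi² = 31395 − 2470 = 28925.
(5·28925 − 3·845) / 2 = 142090/2 = 71045.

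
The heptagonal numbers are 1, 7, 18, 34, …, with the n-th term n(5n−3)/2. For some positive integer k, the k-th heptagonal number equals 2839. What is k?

34

Set n(5n−3)/2 = 2839, giving 5n² − 3n − 5678 = 0.
The discriminant is 9 + 40·2839 = 113569, and √113569 = 337.
So n = (3 + 337) / 10 = 340/10 = 34.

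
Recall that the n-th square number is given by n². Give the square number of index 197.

38809

The 197th square number is n² with n = 197.
197² = 38809.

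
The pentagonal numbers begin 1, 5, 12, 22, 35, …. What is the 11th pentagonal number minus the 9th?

11·(3·11 − 1)/2 = 176 and 9·(3·9 − 1)/2 = 117.
Difference: 176 − 117 = 59.

59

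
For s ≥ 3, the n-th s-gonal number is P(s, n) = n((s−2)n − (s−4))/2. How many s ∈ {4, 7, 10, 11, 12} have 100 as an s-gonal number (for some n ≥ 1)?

s = 4: P(4, 10) = 100. ✓
s = 7: P(7, 6) = 81 and P(7, 7) = 112; 100 is not s-gonal.
s = 10: P(10, 5) = 85 and P(10, 6) = 126; 100 is not s-gonal.
s = 11: P(11, 5) = 95 and P(11, 6) = 141; 100 is not s-gonal.
s = 12: P(12, 4) = 64 and P(12, 5) = 105; 100 is not s-gonal.
Hits: s ∈ {4} → 1.

1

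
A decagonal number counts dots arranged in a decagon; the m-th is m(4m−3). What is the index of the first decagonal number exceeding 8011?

Solve n(4n−3) > 8011 for integer n.
The largest n with value ≤ 8011 is 45 (since 7965 ≤ 8011 < 8326), so the first above is n = 46, value 8326.

46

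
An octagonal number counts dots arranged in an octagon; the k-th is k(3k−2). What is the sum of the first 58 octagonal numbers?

196765

Σ i(3i−2) = 3Σi² − 2Σi over i = 1..58.
Σi = 1711 and Σi² = 66729.
3·66729 − 2·1711 = 196765.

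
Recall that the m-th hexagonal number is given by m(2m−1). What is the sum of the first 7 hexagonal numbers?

252

Σ i(2i−1) = 2Σi² − Σi over i = 1..7.
Σi = 28 and Σi² = 140.
2·140 − 1·28 = 252.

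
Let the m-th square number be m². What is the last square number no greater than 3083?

3025

Solve n² ≤ 3083 for integer n.
n = 55 gives 3025 ≤ 3083, while n = 56 gives 3136 > 3083; so the answer is 3025.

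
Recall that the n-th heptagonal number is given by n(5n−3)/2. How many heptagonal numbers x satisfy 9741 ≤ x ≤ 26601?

41

The n-th heptagonal number is n(5n−3)/2.
Smallest index with value ≥ 9741: n = 63 (giving 9828).
Largest index with value ≤ 26601: n = 103 (giving 26368).
Indices 63 through 103: 41 terms.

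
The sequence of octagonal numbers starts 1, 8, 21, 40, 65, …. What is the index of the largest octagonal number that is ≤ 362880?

348

Solve n(3n−2) ≤ 362880 for integer n.
n = 348 gives 362616 ≤ 362880, while n = 349 gives 364705 > 362880; so the answer is index 348.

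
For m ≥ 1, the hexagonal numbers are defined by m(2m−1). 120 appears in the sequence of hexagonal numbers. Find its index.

8

Set n(2n−1) = 120, giving 2n² − n − 120 = 0.
The discriminant is 1 + 8·120 = 961, and √961 = 31.
So n = (1 + 31) / 4 = 32/4 = 8.
Check: 8·(2·8 − 1) = 120. ✓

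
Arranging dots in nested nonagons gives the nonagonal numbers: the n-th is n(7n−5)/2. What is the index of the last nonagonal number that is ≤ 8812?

Solve n(7n−5)/2 ≤ 8812 for integer n.
n = 50 gives 8625 ≤ 8812, while n = 51 gives 8976 > 8812; so the answer is index 50.

50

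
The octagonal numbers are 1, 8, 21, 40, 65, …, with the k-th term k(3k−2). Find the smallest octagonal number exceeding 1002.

Solve n(3n−2) > 1002 for integer n.
The largest n with value ≤ 1002 is 18 (since 936 ≤ 1002 < 1045), so the first above is n = 19, value 1045.

1045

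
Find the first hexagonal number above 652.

Solve n(2n−1) > 652 for integer n.
The largest n with value ≤ 652 is 18 (since 630 ≤ 652 < 703), so the first above is n = 19, value 703.

703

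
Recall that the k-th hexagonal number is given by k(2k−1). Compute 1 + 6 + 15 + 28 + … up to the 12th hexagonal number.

Σ i(2i−1) = 2Σi² − Σi over i = 1..12.
Σi = 78 and Σi² = 650.
2·650 − 1·78 = 1222.

1222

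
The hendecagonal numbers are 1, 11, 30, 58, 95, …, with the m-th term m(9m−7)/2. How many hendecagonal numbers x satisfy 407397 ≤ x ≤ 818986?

126

The n-th hendecagonal number is n(9n−7)/2.
Smallest index with value ≥ 407397: n = 302 (giving 409361).
Largest index with value ≤ 818986: n = 427 (giving 818986).
Indices 302 through 427: 126 terms.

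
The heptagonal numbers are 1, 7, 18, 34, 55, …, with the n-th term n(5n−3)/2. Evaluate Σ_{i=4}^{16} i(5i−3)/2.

Σ i(5i−3)/2 = (5Σi² − 3Σi) / 2 over i = 4..16.
Σi = 136 − 6 = 130 and Σi² = 1496 − 14 = 1482.
(5·1482 − 3·130) / 2 = 7020/2 = 3510.

3510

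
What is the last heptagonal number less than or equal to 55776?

Solve n(5n−3)/2 ≤ 55776 for integer n.
n = 149 gives 55279 ≤ 55776, while n = 150 gives 56025 > 55776; so the answer is 55279.

55279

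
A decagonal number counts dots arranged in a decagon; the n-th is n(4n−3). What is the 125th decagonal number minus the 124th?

Consecutive decagonal numbers differ by 8n − 7: here 8·125 − 7 = 993.

993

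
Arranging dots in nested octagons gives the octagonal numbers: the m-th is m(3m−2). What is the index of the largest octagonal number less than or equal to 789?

Solve n(3n−2) ≤ 789 for integer n.
n = 16 gives 736 ≤ 789, while n = 17 gives 833 > 789; so the answer is index 16.

16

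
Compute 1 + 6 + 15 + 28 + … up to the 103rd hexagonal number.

733772

Σ i(2i−1) = 2Σi² − Σi over i = 1..103.
Σi = 5356 and Σi² = 369564.
2·369564 − 1·5356 = 733772.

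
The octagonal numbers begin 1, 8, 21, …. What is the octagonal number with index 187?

104533

The 187th octagonal number is n(3n−2) with n = 187.
187·(3·187 − 2) = 187·559 = 104533.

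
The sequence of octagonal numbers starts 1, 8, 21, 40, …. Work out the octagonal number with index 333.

The 333rd octagonal number is n(3n−2) with n = 333.
333·(3·333 − 2) = 333·997 = 332001.

332001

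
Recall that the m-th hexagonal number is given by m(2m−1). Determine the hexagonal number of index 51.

5151

The 51st hexagonal number is n(2n−1) with n = 51.
51·(2·51 − 1) = 51·101 = 5151.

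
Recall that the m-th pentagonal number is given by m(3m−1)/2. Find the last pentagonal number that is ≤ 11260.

Solve n(3n−1)/2 ≤ 11260 for integer n.
n = 86 gives 11051 ≤ 11260, while n = 87 gives 11310 > 11260; so the answer is 11051.

11051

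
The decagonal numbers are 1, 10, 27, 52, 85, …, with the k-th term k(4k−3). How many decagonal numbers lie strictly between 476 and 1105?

5

The n-th decagonal number is n(4n−3).
Smallest index with value > 476: n = 12 (giving 540).
Largest index with value < 1105: n = 16 (giving 976).
Indices 12 through 16: 5 terms.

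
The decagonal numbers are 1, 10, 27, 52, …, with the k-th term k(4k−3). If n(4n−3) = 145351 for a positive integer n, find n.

191

Set n(4n−3) = 145351, giving 4n² − 3n − 145351 = 0.
The discriminant is 9 + 16·145351 = 2325625, and √2325625 = 1525.
So n = (3 + 1525) / 8 = 1528/8 = 191.
Check: 191·(4·191 − 3) = 145351. ✓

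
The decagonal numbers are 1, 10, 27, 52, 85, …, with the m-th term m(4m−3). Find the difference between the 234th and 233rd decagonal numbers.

Consecutive decagonal numbers differ by 8n − 7: here 8·234 − 7 = 1865.

1865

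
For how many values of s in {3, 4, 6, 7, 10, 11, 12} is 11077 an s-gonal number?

1

s = 3: P(3, 148) = 11026 and P(3, 149) = 11175; 11077 is not s-gonal.
s = 4: P(4, 105) = 11025 and P(4, 106) = 11236; 11077 is not s-gonal.
s = 6: P(6, 74) = 10878 and P(6, 75) = 11175; 11077 is not s-gonal.
s = 7: P(7, 66) = 10791 and P(7, 67) = 11122; 11077 is not s-gonal.
s = 10: P(10, 53) = 11077. ✓
s = 11: P(11, 50) = 11075 and P(11, 51) = 11526; 11077 is not s-gonal.
s = 12: P(12, 47) = 10857 and P(12, 48) = 11328; 11077 is not s-gonal.
Hits: s ∈ {10} → 1.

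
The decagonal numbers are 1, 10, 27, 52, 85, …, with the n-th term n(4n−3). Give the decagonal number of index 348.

348·(4·348 − 3) = 348·1389 = 483372.

483372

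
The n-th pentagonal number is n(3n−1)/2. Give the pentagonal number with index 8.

The 8th pentagonal number is n(3n−1)/2 with n = 8.
8·(3·8 − 1)/2 = 8·23/2 = 92.

92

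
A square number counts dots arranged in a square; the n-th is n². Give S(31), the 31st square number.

31² = 961.

961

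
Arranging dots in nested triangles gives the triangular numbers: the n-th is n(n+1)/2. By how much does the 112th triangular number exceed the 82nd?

2925

112·113/2 = 6328 and 82·83/2 = 3403.
Difference: 6328 − 3403 = 2925.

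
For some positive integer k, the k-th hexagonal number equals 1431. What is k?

27

Set n(2n−1) = 1431, giving 2n² − n − 1431 = 0.
So n = (1 + 107) / 4 = 108/4 = 27.
Check: 27·(2·27 − 1) = 1431. ✓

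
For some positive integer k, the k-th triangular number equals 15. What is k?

5

Set n(n+1)/2 = 15, giving n² + n − 30 = 0.
The discriminant is 1 + 8·15 = 121, and √121 = 11.
So n = (-1 + 11) / 2 = 10/2 = 5.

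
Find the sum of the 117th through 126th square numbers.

147705

Σ_{i=117}^{126} i² = 674751 − 527046 = 147705.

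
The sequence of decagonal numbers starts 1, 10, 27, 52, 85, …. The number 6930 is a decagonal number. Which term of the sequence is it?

42

Set n(4n−3) = 6930, giving 4n² − 3n − 6930 = 0.
The discriminant is 9 + 16·6930 = 110889, and √110889 = 333.
So n = (3 + 333) / 8 = 336/8 = 42.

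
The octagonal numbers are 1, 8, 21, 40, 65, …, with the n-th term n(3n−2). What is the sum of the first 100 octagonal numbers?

Σ i(3i−2) = 3Σi² − 2Σi over i = 1..100.
Σi = 5050 and Σi² = 338350.
3·338350 − 2·5050 = 1004950.

1004950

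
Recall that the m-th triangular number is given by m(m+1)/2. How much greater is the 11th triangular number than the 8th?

11·12/2 = 66 and 8·9/2 = 36.
Difference: 66 − 36 = 30.

30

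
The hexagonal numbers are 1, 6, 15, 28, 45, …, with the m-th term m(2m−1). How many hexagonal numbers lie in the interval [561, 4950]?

The n-th hexagonal number is n(2n−1).
Smallest index with value ≥ 561: n = 17 (giving 561).
Largest index with value ≤ 4950: n = 50 (giving 4950).
Indices 17 through 50: 34 terms.

34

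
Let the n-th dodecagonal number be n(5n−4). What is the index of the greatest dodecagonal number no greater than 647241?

360

Solve n(5n−4) ≤ 647241 for integer n.
n = 360 gives 646560 ≤ 647241, while n = 361 gives 650161 > 647241; so the answer is index 360.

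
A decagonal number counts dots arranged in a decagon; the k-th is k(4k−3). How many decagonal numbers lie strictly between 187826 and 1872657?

The n-th decagonal number is n(4n−3).
Smallest index with value > 187826: n = 218 (giving 189442).
Largest index with value < 1872657: n = 684 (giving 1869372).
Indices 218 through 684: 467 terms.

467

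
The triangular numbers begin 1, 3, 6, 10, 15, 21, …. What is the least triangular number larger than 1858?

1891

Solve n(n+1)/2 > 1858 for integer n.
The largest n with value ≤ 1858 is 60 (since 1830 ≤ 1858 < 1891), so the first above is n = 61, value 1891.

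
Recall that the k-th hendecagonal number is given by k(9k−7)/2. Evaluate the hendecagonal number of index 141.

88971

The 141st hendecagonal number is n(9n−7)/2 with n = 141.
141·(9·141 − 7)/2 = 141·1262/2 = 141·631 = 88971.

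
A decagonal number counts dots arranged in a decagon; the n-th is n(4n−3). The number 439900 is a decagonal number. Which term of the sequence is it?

332

Set n(4n−3) = 439900, giving 4n² − 3n − 439900 = 0.
The discriminant is 9 + 16·439900 = 7038409, and √7038409 = 2653.
So n = (3 + 2653) / 8 = 2656/8 = 332.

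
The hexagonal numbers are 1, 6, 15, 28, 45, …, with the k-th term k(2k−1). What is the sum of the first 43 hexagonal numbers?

Σ i(2i−1) = 2Σi² − Σi over i = 1..43.
Σi = 946 and Σi² = 27434.
2·27434 − 1·946 = 53922.

53922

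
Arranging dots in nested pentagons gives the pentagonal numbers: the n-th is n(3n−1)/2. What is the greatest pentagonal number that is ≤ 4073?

4030

Solve n(3n−1)/2 ≤ 4073 for integer n.
n = 52 gives 4030 ≤ 4073, while n = 53 gives 4187 > 4073; so the answer is 4030.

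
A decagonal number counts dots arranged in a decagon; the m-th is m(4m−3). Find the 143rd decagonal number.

81367

The 143rd decagonal number is n(4n−3) with n = 143.
143·(4·143 − 3) = 143·569 = 81367.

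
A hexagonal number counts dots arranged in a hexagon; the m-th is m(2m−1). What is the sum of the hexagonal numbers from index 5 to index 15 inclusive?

2310

Σ i(2i−1) = 2Σi² − Σi over i = 5..15.
Σi = 120 − 10 = 110 and Σi² = 1240 − 30 = 1210.
2·1210 − 1·110 = 2310.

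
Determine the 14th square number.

196

The 14th square number is n² with n = 14.
14² = 196.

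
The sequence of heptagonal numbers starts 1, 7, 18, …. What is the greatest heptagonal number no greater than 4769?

Solve n(5n−3)/2 ≤ 4769 for integer n.
n = 43 gives 4558 ≤ 4769, while n = 44 gives 4774 > 4769; so the answer is 4558.

4558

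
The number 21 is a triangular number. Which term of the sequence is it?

Set n(n+1)/2 = 21, giving n² + n − 42 = 0.
So n = (-1 + 13) / 2 = 12/2 = 6.

6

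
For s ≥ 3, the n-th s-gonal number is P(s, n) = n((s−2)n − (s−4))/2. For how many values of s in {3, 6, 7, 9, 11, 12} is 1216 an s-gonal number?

s = 3: P(3, 48) = 1176 and P(3, 49) = 1225; 1216 is not s-gonal.
s = 6: P(6, 24) = 1128 and P(6, 25) = 1225; 1216 is not s-gonal.
s = 7: P(7, 22) = 1177 and P(7, 23) = 1288; 1216 is not s-gonal.
s = 9: P(9, 19) = 1216. ✓
s = 11: P(11, 16) = 1096 and P(11, 17) = 1241; 1216 is not s-gonal.
s = 12: P(12, 16) = 1216. ✓
Hits: s ∈ {9, 12} → 2.

2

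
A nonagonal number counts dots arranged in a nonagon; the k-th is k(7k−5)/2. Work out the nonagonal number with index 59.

12036

The 59th nonagonal number is n(7n−5)/2 with n = 59.
59·(7·59 − 5)/2 = 59·408/2 = 59·204 = 12036.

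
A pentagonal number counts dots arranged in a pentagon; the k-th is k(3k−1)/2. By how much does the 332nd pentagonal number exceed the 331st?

Consecutive pentagonal numbers differ by 3n − 2: here 3·332 − 2 = 994.

994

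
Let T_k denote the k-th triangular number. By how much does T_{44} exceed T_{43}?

Consecutive triangular numbers differ by n: T_{44} − T_{43} = 44.

44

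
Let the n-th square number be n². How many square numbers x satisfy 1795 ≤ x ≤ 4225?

23

The n-th square number is n².
Smallest index with value ≥ 1795: n = 43 (giving 1849).
Largest index with value ≤ 4225: n = 65 (giving 4225).
Indices 43 through 65: 23 terms.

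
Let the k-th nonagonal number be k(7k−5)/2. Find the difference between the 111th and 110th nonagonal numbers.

Consecutive nonagonal numbers differ by 7n − 6: here 7·111 − 6 = 771.

771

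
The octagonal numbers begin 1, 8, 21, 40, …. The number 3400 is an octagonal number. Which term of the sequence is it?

34

Set n(3n−2) = 3400, giving 3n² − 2n − 3400 = 0.
The discriminant is 4 + 12·3400 = 40804, and √40804 = 202.
So n = (2 + 202) / 6 = 204/6 = 34.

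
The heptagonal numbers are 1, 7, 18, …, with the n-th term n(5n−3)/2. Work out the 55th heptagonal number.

7480

55·(5·55 − 3)/2 = 55·272/2 = 55·136 = 7480.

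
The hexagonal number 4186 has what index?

Set n(2n−1) = 4186, giving 2n² − n − 4186 = 0.
The discriminant is 1 + 8·4186 = 33489, and √33489 = 183.
So n = (1 + 183) / 4 = 184/4 = 46.

46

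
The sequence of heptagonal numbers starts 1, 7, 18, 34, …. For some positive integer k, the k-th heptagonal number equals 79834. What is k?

179

Set n(5n−3)/2 = 79834, giving 5n² − 3n − 159668 = 0.
So n = (3 + 1787) / 10 = 1790/10 = 179.
Check: 179·(5·179 − 3)/2 = 79834. ✓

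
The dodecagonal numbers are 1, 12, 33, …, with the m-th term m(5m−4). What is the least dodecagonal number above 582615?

Solve n(5n−4) > 582615 for integer n.
The largest n with value ≤ 582615 is 341 (since 580041 ≤ 582615 < 583452), so the first above is n = 342, value 583452.

583452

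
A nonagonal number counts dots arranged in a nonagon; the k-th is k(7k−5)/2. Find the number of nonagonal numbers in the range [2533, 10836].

29

The n-th nonagonal number is n(7n−5)/2.
Smallest index with value ≥ 2533: n = 28 (giving 2674).
Largest index with value ≤ 10836: n = 56 (giving 10836).
Indices 28 through 56: 29 terms.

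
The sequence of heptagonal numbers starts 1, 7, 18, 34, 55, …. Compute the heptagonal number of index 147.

53802

147·(5·147 − 3)/2 = 147·732/2 = 147·366 = 53802.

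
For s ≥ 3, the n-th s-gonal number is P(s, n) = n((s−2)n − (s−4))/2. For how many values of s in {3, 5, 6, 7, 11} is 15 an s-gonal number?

2

s = 3: P(3, 5) = 15. ✓
s = 5: P(5, 3) = 12 and P(5, 4) = 22; 15 is not s-gonal.
s = 6: P(6, 3) = 15. ✓
s = 7: P(7, 2) = 7 and P(7, 3) = 18; 15 is not s-gonal.
s = 11: P(11, 2) = 11 and P(11, 3) = 30; 15 is not s-gonal.
Hits: s ∈ {3, 6} → 2.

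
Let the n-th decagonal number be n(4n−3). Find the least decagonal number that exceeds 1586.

Solve n(4n−3) > 1586 for integer n.
The largest n with value ≤ 1586 is 20 (since 1540 ≤ 1586 < 1701), so the first above is n = 21, value 1701.

1701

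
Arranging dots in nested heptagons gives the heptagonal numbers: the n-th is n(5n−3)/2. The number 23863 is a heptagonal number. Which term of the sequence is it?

98

Set n(5n−3)/2 = 23863, giving 5n² − 3n − 47726 = 0.
The discriminant is 9 + 40·23863 = 954529, and √954529 = 977.
So n = (3 + 977) / 10 = 980/10 = 98.
Check: 98·(5·98 − 3)/2 = 23863. ✓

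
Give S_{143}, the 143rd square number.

The 143rd square number is n² with n = 143.
143² = 20449.

20449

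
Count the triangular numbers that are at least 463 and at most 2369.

39

The n-th triangular number is n(n+1)/2.
Smallest index with value ≥ 463: n = 30 (giving 465).
Largest index with value ≤ 2369: n = 68 (giving 2346).
Indices 30 through 68: 39 terms.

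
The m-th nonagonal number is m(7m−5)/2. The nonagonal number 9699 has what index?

53

Set n(7n−5)/2 = 9699, giving 7n² − 5n − 19398 = 0.
So n = (5 + 737) / 14 = 742/14 = 53.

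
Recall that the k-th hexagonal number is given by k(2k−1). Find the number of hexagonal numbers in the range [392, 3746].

The n-th hexagonal number is n(2n−1).
Smallest index with value ≥ 392: n = 15 (giving 435).
Largest index with value ≤ 3746: n = 43 (giving 3655).
Indices 15 through 43: 29 terms.

29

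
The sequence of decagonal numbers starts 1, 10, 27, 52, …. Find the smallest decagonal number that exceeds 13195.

13282

Solve n(4n−3) > 13195 for integer n.
The largest n with value ≤ 13195 is 57 (since 12825 ≤ 13195 < 13282), so the first above is n = 58, value 13282.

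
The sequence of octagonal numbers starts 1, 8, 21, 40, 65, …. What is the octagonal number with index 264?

208560

The 264th octagonal number is n(3n−2) with n = 264.
264·(3·264 − 2) = 264·790 = 208560.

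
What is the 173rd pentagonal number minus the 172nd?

517

Consecutive pentagonal numbers differ by 3n − 2: here 3·173 − 2 = 517.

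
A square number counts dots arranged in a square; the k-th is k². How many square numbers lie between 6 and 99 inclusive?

7

The n-th square number is n².
Smallest index with value ≥ 6: n = 3 (giving 9).
Largest index with value ≤ 99: n = 9 (giving 81).
Indices 3 through 9: 7 terms.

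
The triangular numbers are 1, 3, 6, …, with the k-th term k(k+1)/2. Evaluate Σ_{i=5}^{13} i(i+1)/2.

Σ i(i+1)/2 = (Σi² + Σi) / 2 over i = 5..13.
Σi = 91 − 10 = 81 and Σi² = 819 − 30 = 789.
(1·789 + 1·81) / 2 = 870/2 = 435.

435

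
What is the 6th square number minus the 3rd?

27

6² = 36 and 3² = 9.
Difference: 36 − 9 = 27.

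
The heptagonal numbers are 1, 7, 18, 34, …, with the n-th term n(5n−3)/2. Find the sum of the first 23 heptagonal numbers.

10396

Σ i(5i−3)/2 = (5Σi² − 3Σi) / 2 over i = 1..23.
Σi = 276 and Σi² = 4324.
(5·4324 − 3·276) / 2 = 20792/2 = 10396.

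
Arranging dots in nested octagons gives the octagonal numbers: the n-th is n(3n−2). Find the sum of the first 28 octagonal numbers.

22330

Σ i(3i−2) = 3Σi² − 2Σi over i = 1..28.
Σi = 406 and Σi² = 7714.
3·7714 − 2·406 = 22330.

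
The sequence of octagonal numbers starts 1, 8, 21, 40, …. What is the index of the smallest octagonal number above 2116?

Solve n(3n−2) > 2116 for integer n.
The largest n with value ≤ 2116 is 26 (since 1976 ≤ 2116 < 2133), so the first above is n = 27, value 2133.

27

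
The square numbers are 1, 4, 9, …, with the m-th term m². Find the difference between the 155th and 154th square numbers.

n² − (n−1)² = 2n − 1, so 155² − 154² = 2·155 − 1 = 309.

309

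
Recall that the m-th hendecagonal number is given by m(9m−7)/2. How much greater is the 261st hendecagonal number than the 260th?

Consecutive hendecagonal numbers differ by 9n − 8: here 9·261 − 8 = 2341.

2341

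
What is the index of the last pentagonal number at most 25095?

Solve n(3n−1)/2 ≤ 25095 for integer n.
n = 129 gives 24897 ≤ 25095, while n = 130 gives 25285 > 25095; so the answer is index 129.

129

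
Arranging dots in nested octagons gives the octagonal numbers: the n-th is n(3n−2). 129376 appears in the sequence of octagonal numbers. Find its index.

208

Set n(3n−2) = 129376, giving 3n² − 2n − 129376 = 0.
The discriminant is 4 + 12·129376 = 1552516, and √1552516 = 1246.
So n = (2 + 1246) / 6 = 1248/6 = 208.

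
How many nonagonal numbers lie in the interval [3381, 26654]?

56

The n-th nonagonal number is n(7n−5)/2.
Smallest index with value ≥ 3381: n = 32 (giving 3504).
Largest index with value ≤ 26654: n = 87 (giving 26274).
Indices 32 through 87: 56 terms.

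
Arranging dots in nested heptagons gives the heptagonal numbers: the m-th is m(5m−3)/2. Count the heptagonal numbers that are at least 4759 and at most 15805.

The n-th heptagonal number is n(5n−3)/2.
Smallest index with value ≥ 4759: n = 44 (giving 4774).
Largest index with value ≤ 15805: n = 79 (giving 15484).
Indices 44 through 79: 36 terms.

36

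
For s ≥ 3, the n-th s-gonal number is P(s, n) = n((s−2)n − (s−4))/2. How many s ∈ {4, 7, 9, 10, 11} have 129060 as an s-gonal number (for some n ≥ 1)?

s = 4: P(4, 359) = 128881 and P(4, 360) = 129600; 129060 is not s-gonal.
s = 7: P(7, 227) = 128482 and P(7, 228) = 129618; 129060 is not s-gonal.
s = 9: P(9, 192) = 128544 and P(9, 193) = 129889; 129060 is not s-gonal.
s = 10: P(10, 180) = 129060. ✓
s = 11: P(11, 169) = 127933 and P(11, 170) = 129455; 129060 is not s-gonal.
Hits: s ∈ {10} → 1.

1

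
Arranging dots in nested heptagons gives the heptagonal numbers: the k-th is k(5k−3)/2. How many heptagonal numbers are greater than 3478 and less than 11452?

30

The n-th heptagonal number is n(5n−3)/2.
Smallest index with value > 3478: n = 38 (giving 3553).
Largest index with value < 11452: n = 67 (giving 11122).
Indices 38 through 67: 30 terms.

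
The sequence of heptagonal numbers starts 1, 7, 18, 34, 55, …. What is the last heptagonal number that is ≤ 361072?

360430

Solve n(5n−3)/2 ≤ 361072 for integer n.
n = 380 gives 360430 ≤ 361072, while n = 381 gives 362331 > 361072; so the answer is 360430.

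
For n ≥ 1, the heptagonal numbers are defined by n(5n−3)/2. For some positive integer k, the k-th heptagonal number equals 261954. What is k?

Set n(5n−3)/2 = 261954, giving 5n² − 3n − 523908 = 0.
The discriminant is 9 + 40·261954 = 10478169, and √10478169 = 3237.
So n = (3 + 3237) / 10 = 3240/10 = 324.

324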